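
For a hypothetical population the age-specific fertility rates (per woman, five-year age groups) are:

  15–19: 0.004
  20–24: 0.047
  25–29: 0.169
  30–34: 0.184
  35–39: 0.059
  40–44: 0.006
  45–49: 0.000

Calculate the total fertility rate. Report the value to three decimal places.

Sum of ASFRs = 0.004 + 0.047 + 0.169 + 0.184 + 0.059 + 0.006 + 0.000 = 0.469
TFR = 5 × 0.469 = 2.345

2.345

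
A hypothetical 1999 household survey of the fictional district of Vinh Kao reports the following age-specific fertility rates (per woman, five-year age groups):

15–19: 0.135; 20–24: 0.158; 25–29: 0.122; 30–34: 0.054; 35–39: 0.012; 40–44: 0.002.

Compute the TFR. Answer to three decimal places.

2.415

Sum of ASFRs = 0.135 + 0.158 + 0.122 + 0.054 + 0.012 + 0.002 = 0.483
TFR = 5 × 0.483 = 2.415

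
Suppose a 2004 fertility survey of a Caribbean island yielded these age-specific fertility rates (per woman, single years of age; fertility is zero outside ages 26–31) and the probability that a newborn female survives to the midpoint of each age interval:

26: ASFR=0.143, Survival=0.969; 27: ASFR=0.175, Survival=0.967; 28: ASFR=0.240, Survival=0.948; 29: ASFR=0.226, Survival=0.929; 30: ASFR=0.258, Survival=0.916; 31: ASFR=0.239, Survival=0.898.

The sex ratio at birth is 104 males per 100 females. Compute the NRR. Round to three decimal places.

0.586

Proportion female at birth = 100 / (100 + 104) = 0.49020.
Each age group contributes 1 × ASFR × survival:
  26: 1 × 0.143 × 0.969 = 0.13857
  27: 1 × 0.175 × 0.967 = 0.16923
  28: 1 × 0.240 × 0.948 = 0.22752
  29: 1 × 0.226 × 0.929 = 0.20995
  30: 1 × 0.258 × 0.916 = 0.23633
  31: 1 × 0.239 × 0.898 = 0.21462
Sum = 1.19622
NRR = 0.49020 × 1.19622 = 0.58639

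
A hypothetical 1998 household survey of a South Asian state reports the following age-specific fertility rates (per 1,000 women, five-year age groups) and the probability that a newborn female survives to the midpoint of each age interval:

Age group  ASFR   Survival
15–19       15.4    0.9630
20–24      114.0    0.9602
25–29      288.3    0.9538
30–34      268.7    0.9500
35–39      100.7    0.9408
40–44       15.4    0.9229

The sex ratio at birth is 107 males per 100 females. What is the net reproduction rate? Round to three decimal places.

Proportion female at birth = 100 / (100 + 107) = 0.48309.
Survival-weighted fertility by age (5·fₓ·Sₓ):
  15–19: 5 × 15.4/1000 × 0.9630 = 0.07415
  20–24: 5 × 114.0/1000 × 0.9602 = 0.54731
  25–29: 5 × 288.3/1000 × 0.9538 = 1.37490
  30–34: 5 × 268.7/1000 × 0.9500 = 1.27633
  35–39: 5 × 100.7/1000 × 0.9408 = 0.47369
  40–44: 5 × 15.4/1000 × 0.9229 = 0.07106
Sum = 3.81744
NRR = 0.48309 × 3.81744 = 1.84417
With NRR above 1 the population is above replacement fertility.

1.844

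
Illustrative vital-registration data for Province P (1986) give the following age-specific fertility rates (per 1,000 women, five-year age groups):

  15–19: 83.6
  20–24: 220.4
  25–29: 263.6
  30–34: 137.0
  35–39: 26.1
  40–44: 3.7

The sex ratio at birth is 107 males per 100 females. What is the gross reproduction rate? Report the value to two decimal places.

Proportion female at birth = 100 / (100 + 107) = 0.48309.
Sum of ASFRs = 83.6 + 220.4 + 263.6 + 137.0 + 26.1 + 3.7 = 734.4
TFR = 5 × 734.4 / 1000 = 3.672
GRR = 0.48309 × 3.672 = 1.77391

1.77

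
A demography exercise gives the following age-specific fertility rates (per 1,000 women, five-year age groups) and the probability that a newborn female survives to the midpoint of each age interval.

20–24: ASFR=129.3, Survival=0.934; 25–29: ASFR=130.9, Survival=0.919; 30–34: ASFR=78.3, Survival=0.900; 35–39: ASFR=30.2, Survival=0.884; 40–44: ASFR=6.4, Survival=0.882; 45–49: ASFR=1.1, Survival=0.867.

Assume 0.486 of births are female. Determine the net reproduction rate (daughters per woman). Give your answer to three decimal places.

Proportion female at birth = 0.486.
Survival-weighted fertility by age (5·fₓ·Sₓ):
  20–24: 5 × 129.3/1000 × 0.934 = 0.60383
  25–29: 5 × 130.9/1000 × 0.919 = 0.60149
  30–34: 5 × 78.3/1000 × 0.900 = 0.35235
  35–39: 5 × 30.2/1000 × 0.884 = 0.13348
  40–44: 5 × 6.4/1000 × 0.882 = 0.02822
  45–49: 5 × 1.1/1000 × 0.867 = 0.00477
Sum = 1.72414
NRR = 0.486 × 1.72414 = 0.83793
With NRR below 1 the population is below replacement fertility.

0.838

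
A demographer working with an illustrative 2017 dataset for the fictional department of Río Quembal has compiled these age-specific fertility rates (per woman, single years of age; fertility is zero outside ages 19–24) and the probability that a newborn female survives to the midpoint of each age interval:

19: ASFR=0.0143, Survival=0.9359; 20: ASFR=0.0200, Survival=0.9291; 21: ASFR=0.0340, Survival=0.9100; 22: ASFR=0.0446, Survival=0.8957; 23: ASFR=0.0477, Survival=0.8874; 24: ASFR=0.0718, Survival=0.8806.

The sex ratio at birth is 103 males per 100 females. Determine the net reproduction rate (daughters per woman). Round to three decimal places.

Proportion female at birth = 100 / (100 + 103) = 0.49261.
Each age group contributes 1 × ASFR × survival:
  19: 1 × 0.0143 × 0.9359 = 0.01338
  20: 1 × 0.0200 × 0.9291 = 0.01858
  21: 1 × 0.0340 × 0.9100 = 0.03094
  22: 1 × 0.0446 × 0.8957 = 0.03995
  23: 1 × 0.0477 × 0.8874 = 0.04233
  24: 1 × 0.0718 × 0.8806 = 0.06323
Sum = 0.20841
NRR = 0.49261 × 0.20841 = 0.10266
An NRR under 1 implies long-run decline under these rates.

0.103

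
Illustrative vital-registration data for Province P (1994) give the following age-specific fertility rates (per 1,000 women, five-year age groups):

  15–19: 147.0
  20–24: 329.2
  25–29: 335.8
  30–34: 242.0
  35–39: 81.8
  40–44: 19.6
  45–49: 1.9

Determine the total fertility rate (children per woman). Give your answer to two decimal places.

Sum of ASFRs = 147.0 + 329.2 + 335.8 + 242.0 + 81.8 + 19.6 + 1.9 = 1157.3
TFR = 5 × 1157.3 / 1000 = 5.7865

5.79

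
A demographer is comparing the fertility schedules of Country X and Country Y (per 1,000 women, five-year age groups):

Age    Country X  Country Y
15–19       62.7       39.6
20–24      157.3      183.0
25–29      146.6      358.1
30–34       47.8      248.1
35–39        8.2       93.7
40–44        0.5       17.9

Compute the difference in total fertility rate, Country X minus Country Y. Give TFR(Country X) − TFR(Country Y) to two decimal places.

-2.59

Country X:
  Sum of ASFRs = 62.7 + 157.3 + 146.6 + 47.8 + 8.2 + 0.5 = 423.1
  TFR = 5 × 423.1 / 1000 = 2.1155
Country Y:
  Sum of ASFRs = 39.6 + 183.0 + 358.1 + 248.1 + 93.7 + 17.9 = 940.4
  TFR = 5 × 940.4 / 1000 = 4.702
Difference = 2.1155 − 4.702 = -2.5865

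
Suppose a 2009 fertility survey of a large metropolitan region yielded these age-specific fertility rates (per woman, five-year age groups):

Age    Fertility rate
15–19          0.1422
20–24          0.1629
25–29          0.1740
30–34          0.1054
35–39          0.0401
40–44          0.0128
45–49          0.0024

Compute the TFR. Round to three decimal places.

3.199

Sum of ASFRs = 0.1422 + 0.1629 + 0.1740 + 0.1054 + 0.0401 + 0.0128 + 0.0024 = 0.6398
TFR = 5 × 0.6398 = 3.199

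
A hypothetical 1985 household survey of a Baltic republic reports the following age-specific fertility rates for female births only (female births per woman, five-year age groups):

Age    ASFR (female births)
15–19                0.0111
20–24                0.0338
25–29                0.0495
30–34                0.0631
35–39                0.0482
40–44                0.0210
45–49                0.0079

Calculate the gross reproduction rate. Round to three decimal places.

1.173

Sum of female ASFRs = 0.0111 + 0.0338 + 0.0495 + 0.0631 + 0.0482 + 0.0210 + 0.0079 = 0.2346
GRR = 5 × 0.2346 = 1.173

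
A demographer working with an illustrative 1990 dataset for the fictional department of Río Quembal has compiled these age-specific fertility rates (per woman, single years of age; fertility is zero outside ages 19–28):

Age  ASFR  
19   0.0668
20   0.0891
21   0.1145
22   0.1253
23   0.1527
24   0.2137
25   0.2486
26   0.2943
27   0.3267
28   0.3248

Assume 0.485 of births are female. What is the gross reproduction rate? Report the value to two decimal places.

0.95

Proportion female at birth = 0.485.
Sum of ASFRs = 0.0668 + 0.0891 + 0.1145 + 0.1253 + 0.1527 + 0.2137 + 0.2486 + 0.2943 + 0.3267 + 0.3248 = 1.9565
TFR = 1.9565
GRR = 0.485 × 1.9565 = 0.94890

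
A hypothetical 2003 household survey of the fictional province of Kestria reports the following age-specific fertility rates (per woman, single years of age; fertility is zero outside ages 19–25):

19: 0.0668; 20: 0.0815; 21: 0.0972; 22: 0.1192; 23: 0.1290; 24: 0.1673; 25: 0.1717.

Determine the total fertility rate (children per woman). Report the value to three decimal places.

Sum of ASFRs = 0.0668 + 0.0815 + 0.0972 + 0.1192 + 0.1290 + 0.1673 + 0.1717 = 0.8327
TFR = 0.8327

0.833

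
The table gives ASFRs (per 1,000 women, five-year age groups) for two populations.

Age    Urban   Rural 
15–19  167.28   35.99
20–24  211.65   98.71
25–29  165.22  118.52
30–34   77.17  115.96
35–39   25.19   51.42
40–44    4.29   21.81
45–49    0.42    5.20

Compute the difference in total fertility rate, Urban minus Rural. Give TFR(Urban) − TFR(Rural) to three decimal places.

1.018

Urban:
  Sum of ASFRs = 167.28 + 211.65 + 165.22 + 77.17 + 25.19 + 4.29 + 0.42 = 651.22
  TFR = 5 × 651.22 / 1000 = 3.2561
Rural:
  Sum of ASFRs = 35.99 + 98.71 + 118.52 + 115.96 + 51.42 + 21.81 + 5.20 = 447.61
  TFR = 5 × 447.61 / 1000 = 2.23805
Difference = 3.2561 − 2.23805 = 1.01805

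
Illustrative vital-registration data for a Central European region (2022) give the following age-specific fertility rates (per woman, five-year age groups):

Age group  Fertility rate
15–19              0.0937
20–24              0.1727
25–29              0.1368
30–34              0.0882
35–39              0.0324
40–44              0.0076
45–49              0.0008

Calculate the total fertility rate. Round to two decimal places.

Sum of ASFRs = 0.0937 + 0.1727 + 0.1368 + 0.0882 + 0.0324 + 0.0076 + 0.0008 = 0.5322
TFR = 5 × 0.5322 = 2.661

2.66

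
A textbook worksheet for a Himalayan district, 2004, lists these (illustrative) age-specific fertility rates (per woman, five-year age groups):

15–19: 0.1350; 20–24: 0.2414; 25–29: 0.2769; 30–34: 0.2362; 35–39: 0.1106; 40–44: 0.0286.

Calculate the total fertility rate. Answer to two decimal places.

5.14

Sum of ASFRs = 0.1350 + 0.2414 + 0.2769 + 0.2362 + 0.1106 + 0.0286 = 1.0287
TFR = 5 × 1.0287 = 5.1435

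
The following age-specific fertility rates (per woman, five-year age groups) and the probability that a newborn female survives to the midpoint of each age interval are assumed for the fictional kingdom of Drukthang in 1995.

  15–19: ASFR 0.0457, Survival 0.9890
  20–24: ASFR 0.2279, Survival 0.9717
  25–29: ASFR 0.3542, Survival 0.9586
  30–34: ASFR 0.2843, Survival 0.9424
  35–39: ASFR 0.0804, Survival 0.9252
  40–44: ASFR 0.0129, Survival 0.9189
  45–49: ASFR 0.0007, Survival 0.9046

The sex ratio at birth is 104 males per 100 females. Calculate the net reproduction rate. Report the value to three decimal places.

2.355

Proportion female at birth = 100 / (100 + 104) = 0.49020.
Weighting each age-specific rate by interval width and survival:
  15–19: 5 × 0.0457 × 0.9890 = 0.22599
  20–24: 5 × 0.2279 × 0.9717 = 1.10725
  25–29: 5 × 0.3542 × 0.9586 = 1.69768
  30–34: 5 × 0.2843 × 0.9424 = 1.33962
  35–39: 5 × 0.0804 × 0.9252 = 0.37193
  40–44: 5 × 0.0129 × 0.9189 = 0.05927
  45–49: 5 × 0.0007 × 0.9046 = 0.00317
Sum = 4.80491
NRR = 0.49020 × 4.80491 = 2.35537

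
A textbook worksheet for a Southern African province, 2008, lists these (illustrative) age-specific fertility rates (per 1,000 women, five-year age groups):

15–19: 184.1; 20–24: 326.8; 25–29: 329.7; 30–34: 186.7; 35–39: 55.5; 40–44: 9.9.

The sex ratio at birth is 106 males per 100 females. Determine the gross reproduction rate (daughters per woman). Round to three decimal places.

Proportion female at birth = 100 / (100 + 106) = 0.48544.
Sum of ASFRs = 184.1 + 326.8 + 329.7 + 186.7 + 55.5 + 9.9 = 1092.7
TFR = 5 × 1092.7 / 1000 = 5.4635
GRR = 0.48544 × 5.4635 = 2.65220

2.652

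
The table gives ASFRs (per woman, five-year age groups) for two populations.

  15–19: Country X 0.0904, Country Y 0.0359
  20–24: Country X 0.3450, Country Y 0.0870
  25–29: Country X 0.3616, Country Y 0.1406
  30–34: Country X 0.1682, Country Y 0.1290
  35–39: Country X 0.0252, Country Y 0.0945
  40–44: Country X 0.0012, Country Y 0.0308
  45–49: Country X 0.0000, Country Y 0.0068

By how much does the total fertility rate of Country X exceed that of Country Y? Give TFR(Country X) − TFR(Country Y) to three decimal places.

2.335

Country X:
  Sum of ASFRs = 0.0904 + 0.3450 + 0.3616 + 0.1682 + 0.0252 + 0.0012 + 0.0000 = 0.9916
  TFR = 5 × 0.9916 = 4.958
Country Y:
  Sum of ASFRs = 0.0359 + 0.0870 + 0.1406 + 0.1290 + 0.0945 + 0.0308 + 0.0068 = 0.5246
  TFR = 5 × 0.5246 = 2.623
Difference = 4.958 − 2.623 = 2.335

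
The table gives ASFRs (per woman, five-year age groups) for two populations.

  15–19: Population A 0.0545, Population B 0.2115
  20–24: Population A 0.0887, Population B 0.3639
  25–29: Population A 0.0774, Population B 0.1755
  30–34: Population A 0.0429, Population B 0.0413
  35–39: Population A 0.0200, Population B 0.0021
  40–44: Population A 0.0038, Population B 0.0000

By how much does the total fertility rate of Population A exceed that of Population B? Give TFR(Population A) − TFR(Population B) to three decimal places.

Population A:
  Sum of ASFRs = 0.0545 + 0.0887 + 0.0774 + 0.0429 + 0.0200 + 0.0038 = 0.2873
  TFR = 5 × 0.2873 = 1.4365
Population B:
  Sum of ASFRs = 0.2115 + 0.3639 + 0.1755 + 0.0413 + 0.0021 + 0.0000 = 0.7943
  TFR = 5 × 0.7943 = 3.9715
Difference = 1.4365 − 3.9715 = -2.535

-2.535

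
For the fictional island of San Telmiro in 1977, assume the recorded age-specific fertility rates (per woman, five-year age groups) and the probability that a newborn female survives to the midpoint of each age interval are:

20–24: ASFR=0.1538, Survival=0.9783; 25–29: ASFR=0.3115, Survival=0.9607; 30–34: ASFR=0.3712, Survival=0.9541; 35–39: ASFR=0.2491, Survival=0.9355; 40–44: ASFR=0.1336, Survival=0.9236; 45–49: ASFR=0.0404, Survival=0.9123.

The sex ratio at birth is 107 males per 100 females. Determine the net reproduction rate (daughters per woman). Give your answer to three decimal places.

Proportion female at birth = 100 / (100 + 107) = 0.48309.
Weighting each age-specific rate by interval width and survival:
  20–24: 5 × 0.1538 × 0.9783 = 0.75231
  25–29: 5 × 0.3115 × 0.9607 = 1.49629
  30–34: 5 × 0.3712 × 0.9541 = 1.77081
  35–39: 5 × 0.2491 × 0.9355 = 1.16517
  40–44: 5 × 0.1336 × 0.9236 = 0.61696
  45–49: 5 × 0.0404 × 0.9123 = 0.18428
Sum = 5.98582
NRR = 0.48309 × 5.98582 = 2.89169
An NRR exceeding 1 indicates intrinsic growth under these rates.

2.892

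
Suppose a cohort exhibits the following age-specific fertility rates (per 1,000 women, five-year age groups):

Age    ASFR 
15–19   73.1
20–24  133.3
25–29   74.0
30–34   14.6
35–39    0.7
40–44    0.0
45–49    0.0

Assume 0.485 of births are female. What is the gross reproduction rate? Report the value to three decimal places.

Proportion female at birth = 0.485.
Sum of ASFRs = 73.1 + 133.3 + 74.0 + 14.6 + 0.7 + 0.0 + 0.0 = 295.7
TFR = 5 × 295.7 / 1000 = 1.4785
GRR = 0.485 × 1.4785 = 0.71707

0.717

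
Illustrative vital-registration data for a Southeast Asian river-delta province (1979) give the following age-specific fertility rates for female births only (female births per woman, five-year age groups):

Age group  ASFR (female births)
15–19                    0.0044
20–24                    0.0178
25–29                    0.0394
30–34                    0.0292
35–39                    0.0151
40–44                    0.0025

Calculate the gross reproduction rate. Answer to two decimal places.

Sum of female ASFRs = 0.0044 + 0.0178 + 0.0394 + 0.0292 + 0.0151 + 0.0025 = 0.1084
GRR = 5 × 0.1084 = 0.542

0.54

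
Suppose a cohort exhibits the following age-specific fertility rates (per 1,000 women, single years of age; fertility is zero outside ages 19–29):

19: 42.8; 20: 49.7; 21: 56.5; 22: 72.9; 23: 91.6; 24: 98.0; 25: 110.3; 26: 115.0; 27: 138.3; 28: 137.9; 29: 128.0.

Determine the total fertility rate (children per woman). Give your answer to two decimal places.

Sum of ASFRs = 42.8 + 49.7 + 56.5 + 72.9 + 91.6 + 98.0 + 110.3 + 115.0 + 138.3 + 137.9 + 128.0 = 1041.0
TFR = 1041.0 / 1000 = 1.041

1.04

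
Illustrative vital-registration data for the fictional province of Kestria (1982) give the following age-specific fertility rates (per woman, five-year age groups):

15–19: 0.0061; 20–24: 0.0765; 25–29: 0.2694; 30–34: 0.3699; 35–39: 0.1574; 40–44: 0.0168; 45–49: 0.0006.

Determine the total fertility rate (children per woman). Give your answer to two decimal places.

Sum of ASFRs = 0.0061 + 0.0765 + 0.2694 + 0.3699 + 0.1574 + 0.0168 + 0.0006 = 0.8967
TFR = 5 × 0.8967 = 4.4835

4.48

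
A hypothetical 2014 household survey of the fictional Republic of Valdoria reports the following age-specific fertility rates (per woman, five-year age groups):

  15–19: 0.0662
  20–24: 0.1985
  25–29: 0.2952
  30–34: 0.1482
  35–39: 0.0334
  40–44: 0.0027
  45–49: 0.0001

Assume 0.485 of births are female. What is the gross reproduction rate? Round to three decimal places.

1.805

Proportion female at birth = 0.485.
Sum of ASFRs = 0.0662 + 0.1985 + 0.2952 + 0.1482 + 0.0334 + 0.0027 + 0.0001 = 0.7443
TFR = 5 × 0.7443 = 3.7215
GRR = 0.485 × 3.7215 = 1.80493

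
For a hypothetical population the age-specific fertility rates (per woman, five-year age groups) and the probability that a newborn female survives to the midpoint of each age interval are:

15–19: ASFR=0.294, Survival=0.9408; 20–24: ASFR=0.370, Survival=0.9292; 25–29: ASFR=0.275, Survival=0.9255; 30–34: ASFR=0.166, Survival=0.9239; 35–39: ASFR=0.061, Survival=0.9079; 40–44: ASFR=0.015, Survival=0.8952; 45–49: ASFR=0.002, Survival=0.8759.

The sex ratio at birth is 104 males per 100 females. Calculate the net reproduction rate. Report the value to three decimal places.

2.693

Proportion female at birth = 100 / (100 + 104) = 0.49020.
Each age group contributes 5 × ASFR × survival:
  15–19: 5 × 0.294 × 0.9408 = 1.38298
  20–24: 5 × 0.370 × 0.9292 = 1.71902
  25–29: 5 × 0.275 × 0.9255 = 1.27256
  30–34: 5 × 0.166 × 0.9239 = 0.76684
  35–39: 5 × 0.061 × 0.9079 = 0.27691
  40–44: 5 × 0.015 × 0.8952 = 0.06714
  45–49: 5 × 0.002 × 0.8759 = 0.00876
Sum = 5.49421
NRR = 0.49020 × 5.49421 = 2.69326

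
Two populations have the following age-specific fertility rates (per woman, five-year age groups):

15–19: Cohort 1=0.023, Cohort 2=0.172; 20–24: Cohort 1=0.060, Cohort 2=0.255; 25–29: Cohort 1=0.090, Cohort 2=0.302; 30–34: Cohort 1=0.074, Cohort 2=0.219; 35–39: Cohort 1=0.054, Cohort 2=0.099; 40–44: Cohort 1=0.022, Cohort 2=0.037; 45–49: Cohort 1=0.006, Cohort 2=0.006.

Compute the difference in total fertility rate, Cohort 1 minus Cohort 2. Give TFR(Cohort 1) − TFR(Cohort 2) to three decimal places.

-3.805

Cohort 1:
  Sum of ASFRs = 0.023 + 0.060 + 0.090 + 0.074 + 0.054 + 0.022 + 0.006 = 0.329
  TFR = 5 × 0.329 = 1.645
Cohort 2:
  Sum of ASFRs = 0.172 + 0.255 + 0.302 + 0.219 + 0.099 + 0.037 + 0.006 = 1.090
  TFR = 5 × 1.090 = 5.45
Difference = 1.645 − 5.45 = -3.805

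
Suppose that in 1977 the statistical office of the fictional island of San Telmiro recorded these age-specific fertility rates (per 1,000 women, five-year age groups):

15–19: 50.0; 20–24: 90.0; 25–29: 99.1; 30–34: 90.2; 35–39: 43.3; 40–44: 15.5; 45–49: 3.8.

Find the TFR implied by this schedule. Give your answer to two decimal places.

1.96

Sum of ASFRs = 50.0 + 90.0 + 99.1 + 90.2 + 43.3 + 15.5 + 3.8 = 391.9
TFR = 5 × 391.9 / 1000 = 1.9595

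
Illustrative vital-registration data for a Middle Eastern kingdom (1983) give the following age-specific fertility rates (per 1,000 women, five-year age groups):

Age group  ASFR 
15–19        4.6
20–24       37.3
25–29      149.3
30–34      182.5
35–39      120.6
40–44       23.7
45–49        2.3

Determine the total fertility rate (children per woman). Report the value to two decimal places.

Sum of ASFRs = 4.6 + 37.3 + 149.3 + 182.5 + 120.6 + 23.7 + 2.3 = 520.3
TFR = 5 × 520.3 / 1000 = 2.6015

2.60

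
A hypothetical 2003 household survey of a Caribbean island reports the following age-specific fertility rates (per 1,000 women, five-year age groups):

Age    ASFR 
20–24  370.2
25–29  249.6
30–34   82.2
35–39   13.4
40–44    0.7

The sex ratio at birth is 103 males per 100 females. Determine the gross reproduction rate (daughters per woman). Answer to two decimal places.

1.76

Proportion female at birth = 100 / (100 + 103) = 0.49261.
Sum of ASFRs = 370.2 + 249.6 + 82.2 + 13.4 + 0.7 = 716.1
TFR = 5 × 716.1 / 1000 = 3.5805
GRR = 0.49261 × 3.5805 = 1.76379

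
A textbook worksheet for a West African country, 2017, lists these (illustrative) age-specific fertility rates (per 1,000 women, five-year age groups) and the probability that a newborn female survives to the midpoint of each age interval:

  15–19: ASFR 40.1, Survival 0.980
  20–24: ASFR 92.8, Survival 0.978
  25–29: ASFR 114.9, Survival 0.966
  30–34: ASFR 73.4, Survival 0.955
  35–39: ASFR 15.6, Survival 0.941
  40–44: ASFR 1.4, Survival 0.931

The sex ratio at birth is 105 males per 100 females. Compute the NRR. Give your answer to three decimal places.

0.798

Proportion female at birth = 100 / (100 + 105) = 0.48780.
Survival-weighted fertility by age (5·fₓ·Sₓ):
  15–19: 5 × 40.1/1000 × 0.980 = 0.19649
  20–24: 5 × 92.8/1000 × 0.978 = 0.45379
  25–29: 5 × 114.9/1000 × 0.966 = 0.55497
  30–34: 5 × 73.4/1000 × 0.955 = 0.35049
  35–39: 5 × 15.6/1000 × 0.941 = 0.07340
  40–44: 5 × 1.4/1000 × 0.931 = 0.00652
Sum = 1.63566
NRR = 0.48780 × 1.63566 = 0.79787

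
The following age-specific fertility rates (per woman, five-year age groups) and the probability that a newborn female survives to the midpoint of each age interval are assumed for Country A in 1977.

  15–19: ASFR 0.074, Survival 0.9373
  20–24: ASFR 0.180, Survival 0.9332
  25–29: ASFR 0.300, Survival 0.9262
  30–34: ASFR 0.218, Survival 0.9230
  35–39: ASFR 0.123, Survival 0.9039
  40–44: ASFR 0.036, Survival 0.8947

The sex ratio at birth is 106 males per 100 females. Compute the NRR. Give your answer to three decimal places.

2.087

Proportion female at birth = 100 / (100 + 106) = 0.48544.
Per-age-group product (5 × ASFR × survival probability):
  15–19: 5 × 0.074 × 0.9373 = 0.34680
  20–24: 5 × 0.180 × 0.9332 = 0.83988
  25–29: 5 × 0.300 × 0.9262 = 1.38930
  30–34: 5 × 0.218 × 0.9230 = 1.00607
  35–39: 5 × 0.123 × 0.9039 = 0.55590
  40–44: 5 × 0.036 × 0.8947 = 0.16105
Sum = 4.29900
NRR = 0.48544 × 4.29900 = 2.08691
NRR > 1, so each generation more than replaces itself.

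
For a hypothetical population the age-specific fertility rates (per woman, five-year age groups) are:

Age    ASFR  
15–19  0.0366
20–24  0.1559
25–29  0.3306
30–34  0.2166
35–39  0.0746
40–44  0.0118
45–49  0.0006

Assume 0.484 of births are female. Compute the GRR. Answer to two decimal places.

2.00

Proportion female at birth = 0.484.
Sum of ASFRs = 0.0366 + 0.1559 + 0.3306 + 0.2166 + 0.0746 + 0.0118 + 0.0006 = 0.8267
TFR = 5 × 0.8267 = 4.1335
GRR = 0.484 × 4.1335 = 2.00061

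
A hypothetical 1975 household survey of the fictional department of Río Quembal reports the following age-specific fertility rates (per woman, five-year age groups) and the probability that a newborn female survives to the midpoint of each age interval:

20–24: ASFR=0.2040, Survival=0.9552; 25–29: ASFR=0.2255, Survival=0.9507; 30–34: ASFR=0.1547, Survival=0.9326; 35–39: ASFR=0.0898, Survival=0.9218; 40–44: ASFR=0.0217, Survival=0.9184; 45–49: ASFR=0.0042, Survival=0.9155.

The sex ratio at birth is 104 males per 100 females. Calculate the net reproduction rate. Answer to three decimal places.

1.618

Proportion female at birth = 100 / (100 + 104) = 0.49020.
Survival-weighted fertility by age (5·fₓ·Sₓ):
  20–24: 5 × 0.2040 × 0.9552 = 0.97430
  25–29: 5 × 0.2255 × 0.9507 = 1.07191
  30–34: 5 × 0.1547 × 0.9326 = 0.72137
  35–39: 5 × 0.0898 × 0.9218 = 0.41389
  40–44: 5 × 0.0217 × 0.9184 = 0.09965
  45–49: 5 × 0.0042 × 0.9155 = 0.01923
Sum = 3.30035
NRR = 0.49020 × 3.30035 = 1.61783
With NRR above 1 the population is above replacement fertility.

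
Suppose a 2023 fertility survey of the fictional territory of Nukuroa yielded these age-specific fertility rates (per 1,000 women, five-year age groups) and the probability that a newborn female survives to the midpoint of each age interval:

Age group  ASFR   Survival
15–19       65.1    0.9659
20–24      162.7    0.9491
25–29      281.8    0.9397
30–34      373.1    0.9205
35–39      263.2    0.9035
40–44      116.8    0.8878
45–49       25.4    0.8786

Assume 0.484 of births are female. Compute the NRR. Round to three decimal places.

2.878

Proportion female at birth = 0.484.
Each age group contributes 5 × ASFR × survival:
  15–19: 5 × 65.1/1000 × 0.9659 = 0.31440
  20–24: 5 × 162.7/1000 × 0.9491 = 0.77209
  25–29: 5 × 281.8/1000 × 0.9397 = 1.32404
  30–34: 5 × 373.1/1000 × 0.9205 = 1.71719
  35–39: 5 × 263.2/1000 × 0.9035 = 1.18901
  40–44: 5 × 116.8/1000 × 0.8878 = 0.51848
  45–49: 5 × 25.4/1000 × 0.8786 = 0.11158
Sum = 5.94679
NRR = 0.484 × 5.94679 = 2.87825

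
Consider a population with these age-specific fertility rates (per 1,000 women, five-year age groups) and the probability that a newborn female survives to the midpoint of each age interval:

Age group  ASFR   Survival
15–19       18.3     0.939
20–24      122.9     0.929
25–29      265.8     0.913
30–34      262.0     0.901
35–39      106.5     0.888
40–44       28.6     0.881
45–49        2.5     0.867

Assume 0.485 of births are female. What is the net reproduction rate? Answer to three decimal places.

1.775

Proportion female at birth = 0.485.
Weighting each age-specific rate by interval width and survival:
  15–19: 5 × 18.3/1000 × 0.939 = 0.08592
  20–24: 5 × 122.9/1000 × 0.929 = 0.57087
  25–29: 5 × 265.8/1000 × 0.913 = 1.21338
  30–34: 5 × 262.0/1000 × 0.901 = 1.18031
  35–39: 5 × 106.5/1000 × 0.888 = 0.47286
  40–44: 5 × 28.6/1000 × 0.881 = 0.12598
  45–49: 5 × 2.5/1000 × 0.867 = 0.01084
Sum = 3.66016
NRR = 0.485 × 3.66016 = 1.77518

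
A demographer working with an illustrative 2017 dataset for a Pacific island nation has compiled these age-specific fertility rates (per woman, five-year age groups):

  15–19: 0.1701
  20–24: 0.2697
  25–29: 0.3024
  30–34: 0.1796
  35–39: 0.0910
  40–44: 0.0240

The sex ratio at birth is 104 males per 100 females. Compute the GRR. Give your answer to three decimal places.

Proportion female at birth = 100 / (100 + 104) = 0.49020.
Sum of ASFRs = 0.1701 + 0.2697 + 0.3024 + 0.1796 + 0.0910 + 0.0240 = 1.0368
TFR = 5 × 1.0368 = 5.184
GRR = 0.49020 × 5.184 = 2.54120

2.541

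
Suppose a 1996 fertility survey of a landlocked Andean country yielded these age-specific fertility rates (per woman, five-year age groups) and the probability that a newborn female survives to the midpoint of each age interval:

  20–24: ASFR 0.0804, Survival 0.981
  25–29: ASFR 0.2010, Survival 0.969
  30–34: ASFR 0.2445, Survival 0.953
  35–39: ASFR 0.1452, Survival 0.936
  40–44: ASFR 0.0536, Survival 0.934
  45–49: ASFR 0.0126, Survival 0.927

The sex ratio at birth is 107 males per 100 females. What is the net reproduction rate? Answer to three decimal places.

Proportion female at birth = 100 / (100 + 107) = 0.48309.
Survival-weighted fertility by age (5·fₓ·Sₓ):
  20–24: 5 × 0.0804 × 0.981 = 0.39436
  25–29: 5 × 0.2010 × 0.969 = 0.97385
  30–34: 5 × 0.2445 × 0.953 = 1.16504
  35–39: 5 × 0.1452 × 0.936 = 0.67954
  40–44: 5 × 0.0536 × 0.934 = 0.25031
  45–49: 5 × 0.0126 × 0.927 = 0.05840
Sum = 3.52150
NRR = 0.48309 × 3.52150 = 1.70120
With NRR above 1 the population is above replacement fertility.

1.701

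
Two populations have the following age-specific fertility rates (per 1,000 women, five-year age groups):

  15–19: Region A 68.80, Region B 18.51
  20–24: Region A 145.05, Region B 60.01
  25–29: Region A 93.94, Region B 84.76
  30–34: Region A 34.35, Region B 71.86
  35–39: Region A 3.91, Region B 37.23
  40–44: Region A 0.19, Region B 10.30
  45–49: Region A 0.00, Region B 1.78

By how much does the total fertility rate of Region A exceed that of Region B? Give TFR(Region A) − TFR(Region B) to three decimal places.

0.309

Region A:
  Sum of ASFRs = 68.80 + 145.05 + 93.94 + 34.35 + 3.91 + 0.19 + 0.00 = 346.24
  TFR = 5 × 346.24 / 1000 = 1.7312
Region B:
  Sum of ASFRs = 18.51 + 60.01 + 84.76 + 71.86 + 37.23 + 10.30 + 1.78 = 284.45
  TFR = 5 × 284.45 / 1000 = 1.42225
Difference = 1.7312 − 1.42225 = 0.30895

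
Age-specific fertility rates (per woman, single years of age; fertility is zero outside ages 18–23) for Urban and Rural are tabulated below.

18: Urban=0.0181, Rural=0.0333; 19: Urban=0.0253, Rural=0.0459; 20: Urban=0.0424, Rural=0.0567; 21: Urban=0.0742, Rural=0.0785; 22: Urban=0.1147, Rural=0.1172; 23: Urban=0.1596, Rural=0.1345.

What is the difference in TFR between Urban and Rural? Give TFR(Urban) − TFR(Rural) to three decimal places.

-0.032

Urban:
  Sum of ASFRs = 0.0181 + 0.0253 + 0.0424 + 0.0742 + 0.1147 + 0.1596 = 0.4343
  TFR = 0.4343
Rural:
  Sum of ASFRs = 0.0333 + 0.0459 + 0.0567 + 0.0785 + 0.1172 + 0.1345 = 0.4661
  TFR = 0.4661
Difference = 0.4343 − 0.4661 = -0.0318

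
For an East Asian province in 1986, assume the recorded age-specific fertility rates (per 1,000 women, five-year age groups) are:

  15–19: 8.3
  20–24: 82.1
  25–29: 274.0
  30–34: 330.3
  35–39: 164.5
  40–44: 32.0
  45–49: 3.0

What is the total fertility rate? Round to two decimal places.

4.47

Sum of ASFRs = 8.3 + 82.1 + 274.0 + 330.3 + 164.5 + 32.0 + 3.0 = 894.2
TFR = 5 × 894.2 / 1000 = 4.471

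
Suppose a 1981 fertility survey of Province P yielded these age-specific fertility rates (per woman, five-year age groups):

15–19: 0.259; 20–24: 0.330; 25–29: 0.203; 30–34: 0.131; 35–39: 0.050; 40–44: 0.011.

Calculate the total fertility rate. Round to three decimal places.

4.920

Sum of ASFRs = 0.259 + 0.330 + 0.203 + 0.131 + 0.050 + 0.011 = 0.984
TFR = 5 × 0.984 = 4.92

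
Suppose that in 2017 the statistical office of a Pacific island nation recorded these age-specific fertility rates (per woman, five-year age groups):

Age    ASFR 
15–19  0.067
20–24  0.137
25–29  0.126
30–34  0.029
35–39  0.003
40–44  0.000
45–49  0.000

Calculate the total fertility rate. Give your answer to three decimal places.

Sum of ASFRs = 0.067 + 0.137 + 0.126 + 0.029 + 0.003 + 0.000 + 0.000 = 0.362
TFR = 5 × 0.362 = 1.81

1.810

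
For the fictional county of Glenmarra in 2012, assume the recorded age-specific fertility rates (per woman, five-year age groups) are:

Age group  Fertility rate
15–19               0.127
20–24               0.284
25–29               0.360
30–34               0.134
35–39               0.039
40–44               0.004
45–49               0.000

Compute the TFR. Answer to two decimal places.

4.74

Sum of ASFRs = 0.127 + 0.284 + 0.360 + 0.134 + 0.039 + 0.004 + 0.000 = 0.948
TFR = 5 × 0.948 = 4.74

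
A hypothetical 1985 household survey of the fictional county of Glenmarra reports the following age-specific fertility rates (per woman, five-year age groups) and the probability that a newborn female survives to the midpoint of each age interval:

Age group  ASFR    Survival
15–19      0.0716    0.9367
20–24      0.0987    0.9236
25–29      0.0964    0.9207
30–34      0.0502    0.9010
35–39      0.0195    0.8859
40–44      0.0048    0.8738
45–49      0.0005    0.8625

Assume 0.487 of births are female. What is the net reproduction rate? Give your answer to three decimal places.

Proportion female at birth = 0.487.
Weighting each age-specific rate by interval width and survival:
  15–19: 5 × 0.0716 × 0.9367 = 0.33534
  20–24: 5 × 0.0987 × 0.9236 = 0.45580
  25–29: 5 × 0.0964 × 0.9207 = 0.44378
  30–34: 5 × 0.0502 × 0.9010 = 0.22615
  35–39: 5 × 0.0195 × 0.8859 = 0.08638
  40–44: 5 × 0.0048 × 0.8738 = 0.02097
  45–49: 5 × 0.0005 × 0.8625 = 0.00216
Sum = 1.57058
NRR = 0.487 × 1.57058 = 0.76487
NRR < 1, so the cohort does not fully replace itself.

0.765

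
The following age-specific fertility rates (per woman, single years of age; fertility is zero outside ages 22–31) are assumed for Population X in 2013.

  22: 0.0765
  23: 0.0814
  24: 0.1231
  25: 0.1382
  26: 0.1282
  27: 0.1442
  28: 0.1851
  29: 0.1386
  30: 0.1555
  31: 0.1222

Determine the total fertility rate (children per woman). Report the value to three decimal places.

1.293

Sum of ASFRs = 0.0765 + 0.0814 + 0.1231 + 0.1382 + 0.1282 + 0.1442 + 0.1851 + 0.1386 + 0.1555 + 0.1222 = 1.2930
TFR = 1.293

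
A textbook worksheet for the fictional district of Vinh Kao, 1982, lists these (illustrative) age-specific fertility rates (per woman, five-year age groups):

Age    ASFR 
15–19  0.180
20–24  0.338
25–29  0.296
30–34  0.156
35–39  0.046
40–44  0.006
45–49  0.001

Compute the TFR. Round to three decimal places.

5.115

Sum of ASFRs = 0.180 + 0.338 + 0.296 + 0.156 + 0.046 + 0.006 + 0.001 = 1.023
TFR = 5 × 1.023 = 5.115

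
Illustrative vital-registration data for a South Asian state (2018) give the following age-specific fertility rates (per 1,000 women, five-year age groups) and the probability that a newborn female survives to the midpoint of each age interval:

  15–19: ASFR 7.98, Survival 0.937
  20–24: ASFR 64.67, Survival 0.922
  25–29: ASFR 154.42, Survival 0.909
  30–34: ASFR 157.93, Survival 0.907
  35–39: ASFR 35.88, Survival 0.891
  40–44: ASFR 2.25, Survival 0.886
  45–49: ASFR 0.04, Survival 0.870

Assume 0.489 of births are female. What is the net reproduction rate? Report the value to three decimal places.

Proportion female at birth = 0.489.
Each age group contributes 5 × ASFR × survival:
  15–19: 5 × 7.98/1000 × 0.937 = 0.03739
  20–24: 5 × 64.67/1000 × 0.922 = 0.29813
  25–29: 5 × 154.42/1000 × 0.909 = 0.70184
  30–34: 5 × 157.93/1000 × 0.907 = 0.71621
  35–39: 5 × 35.88/1000 × 0.891 = 0.15985
  40–44: 5 × 2.25/1000 × 0.886 = 0.00997
  45–49: 5 × 0.04/1000 × 0.870 = 0.00017
Sum = 1.92356
NRR = 0.489 × 1.92356 = 0.94062

0.941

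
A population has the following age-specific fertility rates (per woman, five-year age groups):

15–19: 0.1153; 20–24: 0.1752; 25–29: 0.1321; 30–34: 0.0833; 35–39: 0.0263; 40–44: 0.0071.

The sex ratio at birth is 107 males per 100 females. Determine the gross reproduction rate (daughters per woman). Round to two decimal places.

1.30

Proportion female at birth = 100 / (100 + 107) = 0.48309.
Sum of ASFRs = 0.1153 + 0.1752 + 0.1321 + 0.0833 + 0.0263 + 0.0071 = 0.5393
TFR = 5 × 0.5393 = 2.6965
GRR = 0.48309 × 2.6965 = 1.30265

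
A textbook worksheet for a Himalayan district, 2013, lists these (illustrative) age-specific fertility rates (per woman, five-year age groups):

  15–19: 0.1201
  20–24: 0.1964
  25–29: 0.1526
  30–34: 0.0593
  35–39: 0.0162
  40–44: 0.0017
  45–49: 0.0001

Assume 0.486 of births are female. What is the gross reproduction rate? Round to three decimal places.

1.328

Proportion female at birth = 0.486.
Sum of ASFRs = 0.1201 + 0.1964 + 0.1526 + 0.0593 + 0.0162 + 0.0017 + 0.0001 = 0.5464
TFR = 5 × 0.5464 = 2.732
GRR = 0.486 × 2.732 = 1.32775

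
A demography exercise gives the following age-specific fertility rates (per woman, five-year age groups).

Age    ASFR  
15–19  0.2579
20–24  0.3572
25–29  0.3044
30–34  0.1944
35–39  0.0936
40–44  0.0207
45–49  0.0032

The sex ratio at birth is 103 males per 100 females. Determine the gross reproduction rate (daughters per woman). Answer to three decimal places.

Proportion female at birth = 100 / (100 + 103) = 0.49261.
Sum of ASFRs = 0.2579 + 0.3572 + 0.3044 + 0.1944 + 0.0936 + 0.0207 + 0.0032 = 1.2314
TFR = 5 × 1.2314 = 6.157
GRR = 0.49261 × 6.157 = 3.03300

3.033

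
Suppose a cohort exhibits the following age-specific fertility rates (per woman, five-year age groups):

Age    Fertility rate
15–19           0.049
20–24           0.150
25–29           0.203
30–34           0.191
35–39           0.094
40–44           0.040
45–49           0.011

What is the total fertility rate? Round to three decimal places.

3.690

Sum of ASFRs = 0.049 + 0.150 + 0.203 + 0.191 + 0.094 + 0.040 + 0.011 = 0.738
TFR = 5 × 0.738 = 3.69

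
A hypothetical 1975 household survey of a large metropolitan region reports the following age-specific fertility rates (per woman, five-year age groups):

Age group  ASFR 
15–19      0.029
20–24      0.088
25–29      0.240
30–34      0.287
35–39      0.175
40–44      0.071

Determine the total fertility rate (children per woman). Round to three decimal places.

4.450

Sum of ASFRs = 0.029 + 0.088 + 0.240 + 0.287 + 0.175 + 0.071 = 0.890
TFR = 5 × 0.890 = 4.45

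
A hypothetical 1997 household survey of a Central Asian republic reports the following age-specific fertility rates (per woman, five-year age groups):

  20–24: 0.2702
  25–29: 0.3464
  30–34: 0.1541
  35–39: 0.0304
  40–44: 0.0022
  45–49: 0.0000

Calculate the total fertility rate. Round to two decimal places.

Sum of ASFRs = 0.2702 + 0.3464 + 0.1541 + 0.0304 + 0.0022 + 0.0000 = 0.8033
TFR = 5 × 0.8033 = 4.0165

4.02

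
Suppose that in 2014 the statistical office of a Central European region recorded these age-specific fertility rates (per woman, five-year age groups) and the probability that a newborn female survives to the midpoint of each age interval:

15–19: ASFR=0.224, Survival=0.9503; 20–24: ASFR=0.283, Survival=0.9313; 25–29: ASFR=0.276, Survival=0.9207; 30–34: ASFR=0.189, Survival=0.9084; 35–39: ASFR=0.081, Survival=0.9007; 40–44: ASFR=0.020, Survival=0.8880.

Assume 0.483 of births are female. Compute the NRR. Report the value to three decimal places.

2.398

Proportion female at birth = 0.483.
Weighting each age-specific rate by interval width and survival:
  15–19: 5 × 0.224 × 0.9503 = 1.06434
  20–24: 5 × 0.283 × 0.9313 = 1.31779
  25–29: 5 × 0.276 × 0.9207 = 1.27057
  30–34: 5 × 0.189 × 0.9084 = 0.85844
  35–39: 5 × 0.081 × 0.9007 = 0.36478
  40–44: 5 × 0.020 × 0.8880 = 0.08880
Sum = 4.96472
NRR = 0.483 × 4.96472 = 2.39796
An NRR exceeding 1 indicates intrinsic growth under these rates.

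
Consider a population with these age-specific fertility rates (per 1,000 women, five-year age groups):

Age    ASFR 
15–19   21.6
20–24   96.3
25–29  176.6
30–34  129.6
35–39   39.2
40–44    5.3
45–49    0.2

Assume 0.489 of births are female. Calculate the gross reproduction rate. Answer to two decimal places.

1.15

Proportion female at birth = 0.489.
Sum of ASFRs = 21.6 + 96.3 + 176.6 + 129.6 + 39.2 + 5.3 + 0.2 = 468.8
TFR = 5 × 468.8 / 1000 = 2.344
GRR = 0.489 × 2.344 = 1.14622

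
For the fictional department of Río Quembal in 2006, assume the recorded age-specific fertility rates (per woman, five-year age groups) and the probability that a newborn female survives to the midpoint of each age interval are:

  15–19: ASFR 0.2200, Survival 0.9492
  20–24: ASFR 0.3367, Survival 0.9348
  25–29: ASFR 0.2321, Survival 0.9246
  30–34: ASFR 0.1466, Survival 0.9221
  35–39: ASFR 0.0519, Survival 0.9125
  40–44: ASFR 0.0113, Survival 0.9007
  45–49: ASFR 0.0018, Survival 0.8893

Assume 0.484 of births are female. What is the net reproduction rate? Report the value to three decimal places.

2.257

Proportion female at birth = 0.484.
Per-age-group product (5 × ASFR × survival probability):
  15–19: 5 × 0.2200 × 0.9492 = 1.04412
  20–24: 5 × 0.3367 × 0.9348 = 1.57374
  25–29: 5 × 0.2321 × 0.9246 = 1.07300
  30–34: 5 × 0.1466 × 0.9221 = 0.67590
  35–39: 5 × 0.0519 × 0.9125 = 0.23679
  40–44: 5 × 0.0113 × 0.9007 = 0.05089
  45–49: 5 × 0.0018 × 0.8893 = 0.00800
Sum = 4.66244
NRR = 0.484 × 4.66244 = 2.25662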